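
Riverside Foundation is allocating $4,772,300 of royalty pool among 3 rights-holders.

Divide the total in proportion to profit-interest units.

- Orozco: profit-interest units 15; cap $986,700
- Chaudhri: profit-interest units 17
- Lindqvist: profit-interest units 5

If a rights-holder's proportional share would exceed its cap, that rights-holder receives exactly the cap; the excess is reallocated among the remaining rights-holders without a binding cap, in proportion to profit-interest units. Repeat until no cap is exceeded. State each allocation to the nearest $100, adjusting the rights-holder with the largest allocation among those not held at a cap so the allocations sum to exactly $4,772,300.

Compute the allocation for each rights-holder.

Orozco: $986,700 | Chaudhri: $2,925,200 | Lindqvist: $860,400

Total profit-interest units = 37.
Pro-rata shares before constraints: Orozco 1,934,716.22; Chaudhri 2,192,678.38; Lindqvist 644,905.41.
Capped: Orozco ($986,700); residual $3,785,600 reallocated over remaining profit-interest units 22.
Remaining shares: Chaudhri 2,925,236.36 → $2,925,200; Lindqvist 860,363.64 → $860,400.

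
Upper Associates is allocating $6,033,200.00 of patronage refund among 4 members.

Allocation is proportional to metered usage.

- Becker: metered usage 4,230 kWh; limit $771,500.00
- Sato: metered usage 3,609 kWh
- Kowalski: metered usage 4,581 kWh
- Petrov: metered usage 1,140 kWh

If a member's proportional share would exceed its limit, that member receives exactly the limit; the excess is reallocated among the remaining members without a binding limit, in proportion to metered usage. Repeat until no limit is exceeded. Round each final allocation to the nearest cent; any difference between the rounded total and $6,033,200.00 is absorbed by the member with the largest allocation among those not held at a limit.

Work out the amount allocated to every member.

Metered usage total: 13,560.
Unconstrained shares: Becker 1,882,038.0531; Sato 1,605,738.8496; Kowalski 2,038,207.1681; Petrov 507,215.9292.
Capped: Becker ($771,500.00); balance $5,261,700.00 reallocated over remaining metered usage 9,330.
Remaining shares: Sato 2,035,313.5370 → $2,035,313.54; Kowalski 2,583,477.7814 → $2,583,477.78; Petrov 642,908.6817 → $642,908.68.

Becker: $771,500.00 | Sato: $2,035,313.54 | Kowalski: $2,583,477.78 | Petrov: $642,908.68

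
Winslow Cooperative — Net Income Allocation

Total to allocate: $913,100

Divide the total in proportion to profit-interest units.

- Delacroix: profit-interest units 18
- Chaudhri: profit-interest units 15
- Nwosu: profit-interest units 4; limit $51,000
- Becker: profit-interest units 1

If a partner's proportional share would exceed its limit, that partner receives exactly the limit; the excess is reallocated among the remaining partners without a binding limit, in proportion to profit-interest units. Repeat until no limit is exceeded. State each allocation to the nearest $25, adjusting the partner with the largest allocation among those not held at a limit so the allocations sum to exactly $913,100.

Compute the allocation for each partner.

Delacroix: $456,400; Chaudhri: $380,350; Nwosu: $51,000; Becker: $25,350

Profit-interest units total: 38.
Proportional shares (ignoring caps): Delacroix 432,521.05; Chaudhri 360,434.21; Nwosu 96,115.79; Becker 24,028.95.
Capped: Nwosu ($51,000); balance $862,100 reallocated over remaining profit-interest units 34.
Redistributed shares: Delacroix 456,405.88 → $456,400; Chaudhri 380,338.24 → $380,350; Becker 25,355.88 → $25,350.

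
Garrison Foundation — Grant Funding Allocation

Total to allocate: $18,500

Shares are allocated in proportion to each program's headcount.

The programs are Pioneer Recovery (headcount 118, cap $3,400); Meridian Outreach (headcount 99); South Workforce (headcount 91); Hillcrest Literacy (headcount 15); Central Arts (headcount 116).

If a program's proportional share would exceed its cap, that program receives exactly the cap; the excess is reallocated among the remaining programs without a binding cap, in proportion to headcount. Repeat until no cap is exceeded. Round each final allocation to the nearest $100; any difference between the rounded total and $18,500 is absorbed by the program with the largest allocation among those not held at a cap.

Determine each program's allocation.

Headcount total: 439.
Unconstrained shares: Pioneer Recovery 4,972.67; Meridian Outreach 4,171.98; South Workforce 3,834.85; Hillcrest Literacy 632.12; Central Arts 4,888.38.
Held at cap: Pioneer Recovery ($3,400); balance $15,100 reallocated over remaining headcount 321.
Shares after redistribution: Meridian Outreach 4,657.01 → $4,700; South Workforce 4,280.69 → $4,300; Hillcrest Literacy 705.61 → $700; Central Arts 5,456.70 → $5,500.
Rounding difference −$100 applied to Central Arts → $5,400.

Pioneer Recovery: $3,400 · Meridian Outreach: $4,700 · South Workforce: $4,300 · Hillcrest Literacy: $700 · Central Arts: $5,400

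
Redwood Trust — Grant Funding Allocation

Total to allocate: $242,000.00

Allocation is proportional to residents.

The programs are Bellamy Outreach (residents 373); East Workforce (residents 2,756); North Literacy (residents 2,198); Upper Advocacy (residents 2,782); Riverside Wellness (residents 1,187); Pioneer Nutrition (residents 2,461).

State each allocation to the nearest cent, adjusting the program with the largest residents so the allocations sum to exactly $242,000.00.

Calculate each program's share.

Bellamy Outreach: $7,677.64; East Workforce: $56,728.08; North Literacy: $45,242.49; Upper Advocacy: $57,263.25; Riverside Wellness: $24,432.59; Pioneer Nutrition: $50,655.95

Residents total: 373 + 2,756 + 2,198 + 2,782 + 1,187 + 2,461 = 11,757.
Proportional shares: Bellamy Outreach 7,677.6389; East Workforce 56,728.0769; North Literacy 45,242.4938; Upper Advocacy 57,263.2474; Riverside Wellness 24,432.5933; Pioneer Nutrition 50,655.9496.
At nearest cent: Bellamy Outreach $7,677.64; East Workforce $56,728.08; North Literacy $45,242.49; Upper Advocacy $57,263.25; Riverside Wellness $24,432.59; Pioneer Nutrition $50,655.95. Sum = $242,000.00.
Sum already equals the total — no adjustment.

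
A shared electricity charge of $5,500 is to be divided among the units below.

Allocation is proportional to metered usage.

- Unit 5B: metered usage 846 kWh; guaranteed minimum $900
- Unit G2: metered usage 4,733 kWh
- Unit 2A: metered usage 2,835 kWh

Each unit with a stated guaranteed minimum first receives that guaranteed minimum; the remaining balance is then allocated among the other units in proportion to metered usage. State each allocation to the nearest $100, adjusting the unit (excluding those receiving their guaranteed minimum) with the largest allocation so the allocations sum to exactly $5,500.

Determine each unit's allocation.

Minimums first: Unit 5B $900. Residual $4,600.
Residual split over remaining metered usage 7,568: Unit G2 2,876.82 → $2,900; Unit 2A 1,723.18 → $1,700.

Unit 5B: $900 | Unit G2: $2,900 | Unit 2A: $1,700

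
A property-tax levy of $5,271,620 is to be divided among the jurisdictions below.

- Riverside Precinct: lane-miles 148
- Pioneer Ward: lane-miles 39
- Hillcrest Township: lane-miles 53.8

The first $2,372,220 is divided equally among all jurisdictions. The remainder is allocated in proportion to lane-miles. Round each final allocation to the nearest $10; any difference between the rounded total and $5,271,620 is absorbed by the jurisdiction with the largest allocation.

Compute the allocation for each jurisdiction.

Equal tier: $2,372,220 ÷ 3 = $790,740 apiece.
Remainder $2,899,400 by lane-miles (total 240.8): Riverside Precinct 1,782,023.26 → $1,782,020; Pioneer Ward 469,587.21 → $469,590; Hillcrest Township 647,789.53 → $647,790.
Totals: Riverside Precinct $790,740 + $1,782,020 = $2,572,760; Pioneer Ward $790,740 + $469,590 = $1,260,330; Hillcrest Township $790,740 + $647,790 = $1,438,530.

Riverside Precinct: $2,572,760 | Pioneer Ward: $1,260,330 | Hillcrest Township: $1,438,530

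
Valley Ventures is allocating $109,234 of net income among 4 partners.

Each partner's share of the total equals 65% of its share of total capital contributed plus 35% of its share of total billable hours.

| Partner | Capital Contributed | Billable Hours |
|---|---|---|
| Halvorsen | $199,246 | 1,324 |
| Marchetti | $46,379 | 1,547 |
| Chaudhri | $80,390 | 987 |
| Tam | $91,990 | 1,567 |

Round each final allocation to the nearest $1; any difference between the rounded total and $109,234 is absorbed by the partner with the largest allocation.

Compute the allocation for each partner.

Totals — capital contributed 418,005, billable hours 5,425.
Composite weights (65% capital contributed + 35% billable hours): Halvorsen 0.3952; Marchetti 0.1719; Chaudhri 0.1887; Tam 0.2441.
Proportional shares: Halvorsen 43,174.51; Marchetti 18,780.17; Chaudhri 20,610.74; Tam 26,668.58.
At nearest $1: Halvorsen $43,175; Marchetti $18,780; Chaudhri $20,611; Tam $26,669. Sum = $109,235.
Difference $109,234 − $109,235 = −$1 applied to largest allocation (Halvorsen): Halvorsen becomes $43,174.

Halvorsen: $43,174; Marchetti: $18,780; Chaudhri: $20,611; Tam: $26,669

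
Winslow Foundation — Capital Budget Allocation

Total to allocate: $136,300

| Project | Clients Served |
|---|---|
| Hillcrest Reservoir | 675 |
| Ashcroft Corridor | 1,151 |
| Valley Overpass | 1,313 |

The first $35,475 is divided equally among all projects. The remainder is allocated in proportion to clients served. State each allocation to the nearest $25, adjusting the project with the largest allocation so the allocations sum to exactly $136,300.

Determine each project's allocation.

First tranche $35,475 split equally: $11,825 each.
Remainder $100,825 by clients served (total 3,139): Hillcrest Reservoir 21,681.07 → $21,675; Ashcroft Corridor 36,970.24 → $36,975; Valley Overpass 42,173.69 → $42,175.
Totals: Hillcrest Reservoir $11,825 + $21,675 = $33,500; Ashcroft Corridor $11,825 + $36,975 = $48,800; Valley Overpass $11,825 + $42,175 = $54,000.

Hillcrest Reservoir: $33,500; Ashcroft Corridor: $48,800; Valley Overpass: $54,000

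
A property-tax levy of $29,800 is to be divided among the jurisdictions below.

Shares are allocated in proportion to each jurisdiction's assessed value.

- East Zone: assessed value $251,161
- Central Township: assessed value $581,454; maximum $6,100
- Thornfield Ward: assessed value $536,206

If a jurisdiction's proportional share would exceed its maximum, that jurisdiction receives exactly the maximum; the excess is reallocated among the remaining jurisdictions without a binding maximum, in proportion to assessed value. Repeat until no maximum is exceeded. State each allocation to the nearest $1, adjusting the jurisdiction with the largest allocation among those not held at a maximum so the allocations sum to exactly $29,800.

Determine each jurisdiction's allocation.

Assessed value total: 1,368,821.
Proportional shares (ignoring caps): East Zone 5,467.92; Central Township 12,658.58; Thornfield Ward 11,673.51.
Cap binds for Central Township ($6,100); remaining pool $23,700 reallocated over remaining assessed value 787,367.
Redistributed shares: East Zone 7,560.03 → $7,560; Thornfield Ward 16,139.97 → $16,140.

East Zone: $7,560 · Central Township: $6,100 · Thornfield Ward: $16,140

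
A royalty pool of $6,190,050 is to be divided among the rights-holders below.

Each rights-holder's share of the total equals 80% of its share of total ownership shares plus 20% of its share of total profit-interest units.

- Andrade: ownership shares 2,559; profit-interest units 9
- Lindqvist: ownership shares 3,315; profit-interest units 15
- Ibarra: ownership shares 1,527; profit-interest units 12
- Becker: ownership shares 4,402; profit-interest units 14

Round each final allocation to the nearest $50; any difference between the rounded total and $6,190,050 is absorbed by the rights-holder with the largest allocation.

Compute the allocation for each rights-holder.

Totals — ownership shares 11,803, profit-interest units 50.
Combined weights (80% ownership shares + 20% profit-interest units): Andrade 0.2094; Lindqvist 0.2847; Ibarra 0.1515; Becker 0.3544.
Pro-rata amounts: Andrade 1,296,490.06; Lindqvist 1,762,236.91; Ibarra 937,787.07; Becker 2,193,535.97.
Rounded to nearest $50: Andrade $1,296,500; Lindqvist $1,762,250; Ibarra $937,800; Becker $2,193,550. Sum = $6,190,100.
Difference $6,190,050 − $6,190,100 = −$50 applied to largest allocation (Becker): Becker becomes $2,193,500.

Andrade: $1,296,500; Lindqvist: $1,762,250; Ibarra: $937,800; Becker: $2,193,500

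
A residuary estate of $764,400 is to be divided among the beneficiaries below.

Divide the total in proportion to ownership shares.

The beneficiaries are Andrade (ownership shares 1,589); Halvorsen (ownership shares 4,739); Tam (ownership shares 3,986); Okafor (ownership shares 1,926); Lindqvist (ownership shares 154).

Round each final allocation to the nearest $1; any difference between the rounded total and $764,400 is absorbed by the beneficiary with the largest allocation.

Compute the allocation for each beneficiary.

Andrade: $98,002 · Halvorsen: $292,277 · Tam: $245,837 · Okafor: $118,786 · Lindqvist: $9,498

Combined ownership shares = 12,394.
Unrounded shares: Andrade 1,589/12,394 × $764,400 = 98,001.58; Halvorsen 4,739/12,394 × $764,400 = 292,277.84; Tam 3,986/12,394 × $764,400 = 245,836.57; Okafor 1,926/12,394 × $764,400 = 118,786.06; Lindqvist 154/12,394 × $764,400 = 9,497.95.
After rounding ($1): Andrade $98,002; Halvorsen $292,278; Tam $245,837; Okafor $118,786; Lindqvist $9,498. Sum = $764,401.
Difference $764,400 − $764,401 = −$1 applied to largest allocation (Halvorsen): Halvorsen becomes $292,277.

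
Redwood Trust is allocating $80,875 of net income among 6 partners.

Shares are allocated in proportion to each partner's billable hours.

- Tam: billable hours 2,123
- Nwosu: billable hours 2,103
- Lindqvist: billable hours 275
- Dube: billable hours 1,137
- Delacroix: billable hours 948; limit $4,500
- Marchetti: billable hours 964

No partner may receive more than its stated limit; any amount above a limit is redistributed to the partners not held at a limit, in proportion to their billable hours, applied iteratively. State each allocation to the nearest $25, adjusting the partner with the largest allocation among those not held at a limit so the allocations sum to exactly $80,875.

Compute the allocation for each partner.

Sum of billable hours: 7,550.
Pro-rata shares before constraints: Tam 22,741.41; Nwosu 22,527.17; Lindqvist 2,945.78; Dube 12,179.45; Delacroix 10,154.90; Marchetti 10,326.29.
Cap binds for Delacroix ($4,500); remaining pool $76,375 reallocated over remaining billable hours 6,602.
Shares after redistribution: Tam 24,559.85 → $24,550; Nwosu 24,328.48 → $24,325; Lindqvist 3,181.33 → $3,175; Dube 13,153.34 → $13,150; Marchetti 11,152.00 → $11,150.
Rounding difference +$25 applied to Tam → $24,575.

Tam: $24,575 · Nwosu: $24,325 · Lindqvist: $3,175 · Dube: $13,150 · Delacroix: $4,500 · Marchetti: $11,150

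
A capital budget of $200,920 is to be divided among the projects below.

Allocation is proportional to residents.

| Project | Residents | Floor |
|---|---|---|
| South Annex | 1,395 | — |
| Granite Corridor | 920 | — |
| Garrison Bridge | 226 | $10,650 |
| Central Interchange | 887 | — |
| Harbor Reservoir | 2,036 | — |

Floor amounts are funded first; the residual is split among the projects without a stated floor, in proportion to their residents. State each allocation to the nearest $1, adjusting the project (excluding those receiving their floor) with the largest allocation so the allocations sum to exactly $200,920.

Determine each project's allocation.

Minimums first: Garrison Bridge $10,650. Remaining pool $190,270.
Remaining pool split over remaining residents 5,238: South Annex 50,673.28 → $50,673; Granite Corridor 33,418.94 → $33,419; Central Interchange 32,220.22 → $32,220; Harbor Reservoir 73,957.56 → $73,958.

South Annex: $50,673; Granite Corridor: $33,419; Garrison Bridge: $10,650; Central Interchange: $32,220; Harbor Reservoir: $73,958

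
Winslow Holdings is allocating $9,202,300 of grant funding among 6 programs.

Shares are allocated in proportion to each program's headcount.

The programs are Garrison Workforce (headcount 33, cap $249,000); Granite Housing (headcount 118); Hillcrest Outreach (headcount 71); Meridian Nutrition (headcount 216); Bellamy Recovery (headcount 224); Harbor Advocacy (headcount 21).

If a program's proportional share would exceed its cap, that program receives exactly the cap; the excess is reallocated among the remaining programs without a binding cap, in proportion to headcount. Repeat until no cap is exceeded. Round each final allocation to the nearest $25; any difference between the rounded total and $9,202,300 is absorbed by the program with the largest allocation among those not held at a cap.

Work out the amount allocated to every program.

Garrison Workforce: $249,000 · Granite Housing: $1,625,375 · Hillcrest Outreach: $977,975 · Meridian Nutrition: $2,975,250 · Bellamy Recovery: $3,085,450 · Harbor Advocacy: $289,250

Combined headcount = 683.
Pro-rata shares before constraints: Garrison Workforce 444,620.64; Granite Housing 1,589,855.64; Hillcrest Outreach 956,608.05; Meridian Nutrition 2,910,244.22; Bellamy Recovery 3,018,031.04; Harbor Advocacy 282,940.41.
Cap binds for Garrison Workforce ($249,000); remaining pool $8,953,300 reallocated over remaining headcount 650.
Remaining shares: Granite Housing 1,625,368.31 → $1,625,375; Hillcrest Outreach 977,975.85 → $977,975; Meridian Nutrition 2,975,250.46 → $2,975,250; Bellamy Recovery 3,085,444.92 → $3,085,450; Harbor Advocacy 289,260.46 → $289,250.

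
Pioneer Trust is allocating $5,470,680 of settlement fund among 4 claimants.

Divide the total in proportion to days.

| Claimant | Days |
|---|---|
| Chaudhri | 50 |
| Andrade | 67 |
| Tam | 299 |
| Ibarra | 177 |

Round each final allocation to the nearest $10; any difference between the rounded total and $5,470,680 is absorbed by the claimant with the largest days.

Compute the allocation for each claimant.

Chaudhri: $461,270 · Andrade: $618,100 · Tam: $2,758,410 · Ibarra: $1,632,900

Days total: 593.
Raw shares: Chaudhri 50/593 × $5,470,680 = 461,271.50; Andrade 67/593 × $5,470,680 = 618,103.81; Tam 299/593 × $5,470,680 = 2,758,403.58; Ibarra 177/593 × $5,470,680 = 1,632,901.11.
At nearest $10: Chaudhri $461,270; Andrade $618,100; Tam $2,758,400; Ibarra $1,632,900. Sum = $5,470,670.
Difference $5,470,680 − $5,470,670 = +$10 applied to largest days (Tam): Tam becomes $2,758,410.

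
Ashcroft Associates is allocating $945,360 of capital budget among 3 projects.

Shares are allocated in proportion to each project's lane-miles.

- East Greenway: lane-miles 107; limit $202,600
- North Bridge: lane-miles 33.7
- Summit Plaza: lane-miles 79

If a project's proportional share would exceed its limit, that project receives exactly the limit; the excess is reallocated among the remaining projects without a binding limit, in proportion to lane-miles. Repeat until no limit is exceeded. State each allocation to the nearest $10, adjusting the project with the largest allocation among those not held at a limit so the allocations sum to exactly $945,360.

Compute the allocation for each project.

East Greenway: $202,600 | North Bridge: $222,100 | Summit Plaza: $520,660

Lane-miles total: 219.7.
Pro-rata shares before constraints: East Greenway 460,416.57; North Bridge 145,009.70; Summit Plaza 339,933.73.
Cap binds for East Greenway ($202,600); remaining pool $742,760 reallocated over remaining lane-miles 112.7.
Redistributed shares: North Bridge 222,103.03 → $222,100; Summit Plaza 520,656.97 → $520,660.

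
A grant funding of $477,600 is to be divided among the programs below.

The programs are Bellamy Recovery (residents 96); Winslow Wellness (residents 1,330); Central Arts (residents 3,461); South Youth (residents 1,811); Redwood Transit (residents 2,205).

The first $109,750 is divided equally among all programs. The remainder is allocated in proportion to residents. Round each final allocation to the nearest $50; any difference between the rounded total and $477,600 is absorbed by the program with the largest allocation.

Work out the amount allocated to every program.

Bellamy Recovery: $25,900; Winslow Wellness: $76,900; Central Arts: $164,950; South Youth: $96,800; Redwood Transit: $113,050

First tranche $109,750 split equally: $21,950 each.
Remainder $367,850 by residents (total 8,903): Bellamy Recovery 3,966.48 → $3,950; Winslow Wellness 54,952.32 → $54,950; Central Arts 142,999.98 → $143,000; South Youth 74,826.05 → $74,850; Redwood Transit 91,105.16 → $91,100.
Totals: Bellamy Recovery $21,950 + $3,950 = $25,900; Winslow Wellness $21,950 + $54,950 = $76,900; Central Arts $21,950 + $143,000 = $164,950; South Youth $21,950 + $74,850 = $96,800; Redwood Transit $21,950 + $91,100 = $113,050.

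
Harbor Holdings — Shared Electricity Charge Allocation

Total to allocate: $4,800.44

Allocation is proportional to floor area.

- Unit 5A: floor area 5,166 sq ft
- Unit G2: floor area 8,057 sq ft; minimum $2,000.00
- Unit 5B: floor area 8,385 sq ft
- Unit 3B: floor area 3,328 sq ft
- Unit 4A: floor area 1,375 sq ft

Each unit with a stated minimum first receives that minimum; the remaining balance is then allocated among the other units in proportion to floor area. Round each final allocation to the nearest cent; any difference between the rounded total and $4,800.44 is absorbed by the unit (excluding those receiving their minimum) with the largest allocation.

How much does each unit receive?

Unit 5A: $792.54; Unit G2: $2,000.00; Unit 5B: $1,286.38; Unit 3B: $510.57; Unit 4A: $210.95

Minimums first: Unit G2 $2,000.00. Balance $2,800.44.
Balance split over remaining floor area 18,254: Unit 5A 792.5426 → $792.54; Unit 5B 1,286.3860 → $1,286.39; Unit 3B 510.5656 → $510.57; Unit 4A 210.9458 → $210.95.
Rounding difference −$0.01 applied to Unit 5B → $1,286.38.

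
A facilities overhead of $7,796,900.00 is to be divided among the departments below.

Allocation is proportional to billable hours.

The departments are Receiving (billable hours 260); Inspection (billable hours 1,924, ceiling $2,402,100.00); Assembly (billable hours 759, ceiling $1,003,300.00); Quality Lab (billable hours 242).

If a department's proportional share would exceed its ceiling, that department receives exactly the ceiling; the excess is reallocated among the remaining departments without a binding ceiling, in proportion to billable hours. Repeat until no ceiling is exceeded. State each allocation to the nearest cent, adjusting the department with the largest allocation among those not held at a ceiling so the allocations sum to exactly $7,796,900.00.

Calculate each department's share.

Receiving: $2,274,482.07 · Inspection: $2,402,100.00 · Assembly: $1,003,300.00 · Quality Lab: $2,117,017.93

Sum of billable hours: 3,185.
Unconstrained shares: Receiving 636,481.6327; Inspection 4,709,964.0816; Assembly 1,858,036.7661; Quality Lab 592,417.5196.
Cap binds for Inspection ($2,402,100.00), Assembly ($1,003,300.00); remaining pool $4,391,500.00 reallocated over remaining billable hours 502.
Remaining shares: Receiving 2,274,482.0717 → $2,274,482.07; Quality Lab 2,117,017.9283 → $2,117,017.93.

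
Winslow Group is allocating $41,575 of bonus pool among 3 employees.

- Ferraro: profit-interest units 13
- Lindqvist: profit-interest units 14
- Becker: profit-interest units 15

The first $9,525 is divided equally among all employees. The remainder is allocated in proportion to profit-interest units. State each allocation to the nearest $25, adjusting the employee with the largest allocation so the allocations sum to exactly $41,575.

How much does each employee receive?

Ferraro: $13,100; Lindqvist: $13,850; Becker: $14,625

Equal tier: $9,525 ÷ 3 = $3,175 apiece.
Remainder $32,050 by profit-interest units (total 42): Ferraro 9,920.24 → $9,925; Lindqvist 10,683.33 → $10,675; Becker 11,446.43 → $11,450.
Totals: Ferraro $3,175 + $9,925 = $13,100; Lindqvist $3,175 + $10,675 = $13,850; Becker $3,175 + $11,450 = $14,625.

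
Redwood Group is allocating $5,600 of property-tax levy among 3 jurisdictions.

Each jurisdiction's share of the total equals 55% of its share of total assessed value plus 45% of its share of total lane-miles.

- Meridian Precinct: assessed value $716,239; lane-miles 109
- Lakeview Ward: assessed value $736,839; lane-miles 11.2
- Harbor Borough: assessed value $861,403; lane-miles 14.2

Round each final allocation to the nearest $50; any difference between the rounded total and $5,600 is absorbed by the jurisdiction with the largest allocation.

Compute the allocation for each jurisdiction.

Totals — assessed value 2,314,481, lane-miles 134.4.
Blended shares (55% assessed value + 45% lane-miles): Meridian Precinct 0.5352; Lakeview Ward 0.2126; Harbor Borough 0.2522.
Unrounded shares: Meridian Precinct 2,996.89; Lakeview Ward 1,190.55; Harbor Borough 1,412.56.
Rounded to nearest $50: Meridian Precinct $3,000; Lakeview Ward $1,200; Harbor Borough $1,400. Sum = $5,600.
Rounded total matches; no reconciliation needed.

Meridian Precinct: $3,000 | Lakeview Ward: $1,200 | Harbor Borough: $1,400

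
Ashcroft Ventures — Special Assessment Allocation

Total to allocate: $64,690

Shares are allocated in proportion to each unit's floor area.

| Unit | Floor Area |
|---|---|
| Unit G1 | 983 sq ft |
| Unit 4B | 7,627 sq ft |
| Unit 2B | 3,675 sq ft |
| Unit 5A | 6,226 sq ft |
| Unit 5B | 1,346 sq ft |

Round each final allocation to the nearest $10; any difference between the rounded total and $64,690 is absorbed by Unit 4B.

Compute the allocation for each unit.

Unit G1: $3,200; Unit 4B: $24,860; Unit 2B: $11,970; Unit 5A: $20,280; Unit 5B: $4,380

Floor area total: 19,857.
Proportional shares: Unit G1 983/19,857 × $64,690 = 3,202.41; Unit 4B 7,627/19,857 × $64,690 = 24,847.19; Unit 2B 3,675/19,857 × $64,690 = 11,972.39; Unit 5A 6,226/19,857 × $64,690 = 20,283.02; Unit 5B 1,346/19,857 × $64,690 = 4,384.99.
At nearest $10: Unit G1 $3,200; Unit 4B $24,850; Unit 2B $11,970; Unit 5A $20,280; Unit 5B $4,380. Sum = $64,680.
Difference $64,690 − $64,680 = +$10 applied to Unit 4B: Unit 4B becomes $24,860.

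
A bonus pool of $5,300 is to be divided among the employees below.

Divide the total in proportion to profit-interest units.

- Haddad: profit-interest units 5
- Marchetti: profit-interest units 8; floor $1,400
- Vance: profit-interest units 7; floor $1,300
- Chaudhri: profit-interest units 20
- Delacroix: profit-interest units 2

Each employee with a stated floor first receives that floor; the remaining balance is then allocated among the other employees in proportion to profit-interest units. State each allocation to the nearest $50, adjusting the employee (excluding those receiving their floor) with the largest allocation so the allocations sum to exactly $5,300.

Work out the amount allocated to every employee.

Haddad: $500 · Marchetti: $1,400 · Vance: $1,300 · Chaudhri: $1,900 · Delacroix: $200

Guaranteed amounts: Marchetti $1,400; Vance $1,300. Remaining pool $2,600.
Remaining pool split over remaining profit-interest units 27: Haddad 481.48 → $500; Chaudhri 1,925.93 → $1,950; Delacroix 192.59 → $200.
Rounding difference −$50 applied to Chaudhri → $1,900.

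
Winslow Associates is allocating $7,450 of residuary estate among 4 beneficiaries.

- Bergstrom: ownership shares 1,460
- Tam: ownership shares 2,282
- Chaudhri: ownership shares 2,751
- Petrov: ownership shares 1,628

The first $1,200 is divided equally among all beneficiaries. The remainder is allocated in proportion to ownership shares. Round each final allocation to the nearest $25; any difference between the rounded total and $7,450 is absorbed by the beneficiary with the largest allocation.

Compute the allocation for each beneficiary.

First tranche $1,200 split equally: $300 each.
Remainder $6,250 by ownership shares (total 8,121): Bergstrom 1,123.63 → $1,125; Tam 1,756.25 → $1,750; Chaudhri 2,117.20 → $2,125; Petrov 1,252.92 → $1,250.
Totals: Bergstrom $300 + $1,125 = $1,425; Tam $300 + $1,750 = $2,050; Chaudhri $300 + $2,125 = $2,425; Petrov $300 + $1,250 = $1,550.

Bergstrom: $1,425 | Tam: $2,050 | Chaudhri: $2,425 | Petrov: $1,550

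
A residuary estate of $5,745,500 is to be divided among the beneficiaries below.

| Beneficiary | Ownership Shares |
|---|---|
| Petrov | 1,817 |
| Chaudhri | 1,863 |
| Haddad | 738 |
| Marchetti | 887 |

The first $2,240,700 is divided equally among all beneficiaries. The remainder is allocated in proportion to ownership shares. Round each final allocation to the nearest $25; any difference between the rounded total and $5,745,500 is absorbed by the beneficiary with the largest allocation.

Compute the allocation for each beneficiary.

First tranche $2,240,700 split equally: $560,175 each.
Remainder $3,504,800 by ownership shares (total 5,305): Petrov 1,200,418.77 → $1,200,425; Chaudhri 1,230,809.12 → $1,230,800; Haddad 487,566.90 → $487,575; Marchetti 586,005.20 → $586,000.
Totals: Petrov $560,175 + $1,200,425 = $1,760,600; Chaudhri $560,175 + $1,230,800 = $1,790,975; Haddad $560,175 + $487,575 = $1,047,750; Marchetti $560,175 + $586,000 = $1,146,175.

Petrov: $1,760,600 · Chaudhri: $1,790,975 · Haddad: $1,047,750 · Marchetti: $1,146,175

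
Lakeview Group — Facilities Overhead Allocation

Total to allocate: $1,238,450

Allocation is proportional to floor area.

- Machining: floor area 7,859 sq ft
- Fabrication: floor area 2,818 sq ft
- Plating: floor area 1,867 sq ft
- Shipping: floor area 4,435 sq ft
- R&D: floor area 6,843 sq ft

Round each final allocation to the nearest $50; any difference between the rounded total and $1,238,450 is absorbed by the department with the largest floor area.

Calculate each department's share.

Machining: $408,600 · Fabrication: $146,500 · Plating: $97,050 · Shipping: $230,550 · R&D: $355,750

Floor area total: 23,822.
Raw shares: Machining 7,859/23,822 × $1,238,450 = 408,571.01; Fabrication 2,818/23,822 × $1,238,450 = 146,501.22; Plating 1,867/23,822 × $1,238,450 = 97,060.96; Shipping 4,435/23,822 × $1,238,450 = 230,565.27; R&D 6,843/23,822 × $1,238,450 = 355,751.55.
Rounded to nearest $50: Machining $408,550; Fabrication $146,500; Plating $97,050; Shipping $230,550; R&D $355,750. Sum = $1,238,400.
Difference $1,238,450 − $1,238,400 = +$50 applied to largest floor area (Machining): Machining becomes $408,600.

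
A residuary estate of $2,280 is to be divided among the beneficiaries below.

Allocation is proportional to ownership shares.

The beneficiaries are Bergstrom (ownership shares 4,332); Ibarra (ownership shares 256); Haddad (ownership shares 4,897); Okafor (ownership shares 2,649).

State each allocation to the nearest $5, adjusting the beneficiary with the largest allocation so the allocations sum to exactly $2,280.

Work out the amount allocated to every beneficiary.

Bergstrom: $815; Ibarra: $50; Haddad: $915; Okafor: $500

Combined ownership shares = 12,134.
Pro-rata amounts: Bergstrom 4,332/12,134 × $2,280 = 813.99; Ibarra 256/12,134 × $2,280 = 48.10; Haddad 4,897/12,134 × $2,280 = 920.15; Okafor 2,649/12,134 × $2,280 = 497.75.
At nearest $5: Bergstrom $815; Ibarra $50; Haddad $920; Okafor $500. Sum = $2,285.
Difference $2,280 − $2,285 = −$5 applied to largest allocation (Haddad): Haddad becomes $915.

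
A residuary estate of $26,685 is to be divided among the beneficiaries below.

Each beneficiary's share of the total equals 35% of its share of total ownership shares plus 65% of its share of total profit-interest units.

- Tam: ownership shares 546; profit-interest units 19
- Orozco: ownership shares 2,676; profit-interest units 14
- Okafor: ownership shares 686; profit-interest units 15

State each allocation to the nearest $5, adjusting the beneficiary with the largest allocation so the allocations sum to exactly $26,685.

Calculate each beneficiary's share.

Tam: $8,170 | Orozco: $11,455 | Okafor: $7,060

Ownership shares total 3,908; profit-interest units total 48.
Blended shares (35% ownership shares + 65% profit-interest units): Tam 0.3062; Orozco 0.4292; Okafor 0.2646.
Unrounded shares: Tam 8,170.72; Orozco 11,454.42; Okafor 7,059.87.
At nearest $5: Tam $8,170; Orozco $11,455; Okafor $7,060. Sum = $26,685.
Rounded total matches; no reconciliation needed.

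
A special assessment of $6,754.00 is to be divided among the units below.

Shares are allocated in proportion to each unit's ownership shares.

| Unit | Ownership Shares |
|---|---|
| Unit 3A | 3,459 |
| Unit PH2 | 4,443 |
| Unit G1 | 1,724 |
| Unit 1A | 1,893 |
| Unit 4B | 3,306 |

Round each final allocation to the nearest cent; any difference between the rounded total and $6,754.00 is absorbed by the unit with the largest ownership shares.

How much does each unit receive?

Sum of ownership shares: 3,459 + 4,443 + 1,724 + 1,893 + 3,306 = 14,825.
Pro-rata amounts: Unit 3A 1,575.8574; Unit PH2 2,024.1499; Unit G1 785.4230; Unit 1A 862.4163; Unit 4B 1,506.1534.
At nearest cent: Unit 3A $1,575.86; Unit PH2 $2,024.15; Unit G1 $785.42; Unit 1A $862.42; Unit 4B $1,506.15. Sum = $6,754.00.
Sum already equals the total — no adjustment.

Unit 3A: $1,575.86 · Unit PH2: $2,024.15 · Unit G1: $785.42 · Unit 1A: $862.42 · Unit 4B: $1,506.15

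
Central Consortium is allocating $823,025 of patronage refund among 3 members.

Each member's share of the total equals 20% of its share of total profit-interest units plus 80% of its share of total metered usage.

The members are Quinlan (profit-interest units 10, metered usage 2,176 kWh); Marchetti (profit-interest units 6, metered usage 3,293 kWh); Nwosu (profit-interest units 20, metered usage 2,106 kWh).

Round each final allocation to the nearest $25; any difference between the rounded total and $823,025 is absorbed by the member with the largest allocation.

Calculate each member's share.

Totals — profit-interest units 36, metered usage 7,575.
Blended shares (20% profit-interest units + 80% metered usage): Quinlan 0.2854; Marchetti 0.3811; Nwosu 0.3335.
Proportional shares: Quinlan 234,861.82; Marchetti 313,662.16; Nwosu 274,501.02.
At nearest $25: Quinlan $234,850; Marchetti $313,650; Nwosu $274,500. Sum = $823,000.
Difference $823,025 − $823,000 = +$25 applied to largest allocation (Marchetti): Marchetti becomes $313,675.

Quinlan: $234,850 · Marchetti: $313,675 · Nwosu: $274,500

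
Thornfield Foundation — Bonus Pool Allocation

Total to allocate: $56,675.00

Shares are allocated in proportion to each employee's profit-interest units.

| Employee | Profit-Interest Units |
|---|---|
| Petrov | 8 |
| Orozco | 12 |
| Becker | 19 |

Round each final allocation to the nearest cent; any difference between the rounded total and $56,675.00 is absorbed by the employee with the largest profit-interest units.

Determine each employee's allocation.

Combined profit-interest units = 8 + 12 + 19 = 39.
Raw shares: Petrov 11,625.6410; Orozco 17,438.4615; Becker 27,610.8974.
At nearest cent: Petrov $11,625.64; Orozco $17,438.46; Becker $27,610.90. Sum = $56,675.00.
No rounding difference to absorb.

Petrov: $11,625.64; Orozco: $17,438.46; Becker: $27,610.90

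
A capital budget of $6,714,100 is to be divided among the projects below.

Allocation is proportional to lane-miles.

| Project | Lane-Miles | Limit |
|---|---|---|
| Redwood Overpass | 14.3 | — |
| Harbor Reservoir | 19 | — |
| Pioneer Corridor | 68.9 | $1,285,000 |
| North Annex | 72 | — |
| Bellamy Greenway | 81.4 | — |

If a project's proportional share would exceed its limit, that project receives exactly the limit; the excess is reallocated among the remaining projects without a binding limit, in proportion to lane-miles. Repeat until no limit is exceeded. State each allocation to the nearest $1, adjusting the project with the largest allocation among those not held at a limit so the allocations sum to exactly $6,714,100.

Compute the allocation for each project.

Redwood Overpass: $415,834; Harbor Reservoir: $552,506; Pioneer Corridor: $1,285,000; North Annex: $2,093,708; Bellamy Greenway: $2,367,052

Combined lane-miles = 255.6.
Pro-rata shares before constraints: Redwood Overpass 375,632.36; Harbor Reservoir 499,091.94; Pioneer Corridor 1,809,864.98; North Annex 1,891,295.77; Bellamy Greenway 2,138,214.95.
Cap binds for Pioneer Corridor ($1,285,000); balance $5,429,100 reallocated over remaining lane-miles 186.7.
Remaining shares: Redwood Overpass 415,833.58 → $415,834; Harbor Reservoir 552,506.16 → $552,506; North Annex 2,093,707.55 → $2,093,708; Bellamy Greenway 2,367,052.70 → $2,367,053.
Rounding difference −$1 applied to Bellamy Greenway → $2,367,052.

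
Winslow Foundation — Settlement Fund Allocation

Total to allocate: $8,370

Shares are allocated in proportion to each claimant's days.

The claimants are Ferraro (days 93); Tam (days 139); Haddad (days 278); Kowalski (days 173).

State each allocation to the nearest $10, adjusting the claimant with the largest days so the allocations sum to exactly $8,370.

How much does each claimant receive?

Ferraro: $1,140; Tam: $1,700; Haddad: $3,410; Kowalski: $2,120

Days total: 93 + 139 + 278 + 173 = 683.
Pro-rata amounts: Ferraro 1,139.69; Tam 1,703.41; Haddad 3,406.82; Kowalski 2,120.07.
After rounding ($10): Ferraro $1,140; Tam $1,700; Haddad $3,410; Kowalski $2,120. Sum = $8,370.
Sum already equals the total — no adjustment.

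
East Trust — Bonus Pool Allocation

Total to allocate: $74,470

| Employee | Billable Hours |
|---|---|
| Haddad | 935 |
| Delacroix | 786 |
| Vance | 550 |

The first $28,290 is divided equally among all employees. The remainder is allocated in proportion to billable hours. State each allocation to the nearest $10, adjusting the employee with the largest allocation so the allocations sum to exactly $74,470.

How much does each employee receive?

First tranche $28,290 split equally: $9,430 each.
Remainder $46,180 by billable hours (total 2,271): Haddad 19,012.90 → $19,010; Delacroix 15,983.04 → $15,980; Vance 11,184.06 → $11,180.
Rounding difference +$10 on remainder applied to Haddad.
Totals: Haddad $9,430 + $19,020 = $28,450; Delacroix $9,430 + $15,980 = $25,410; Vance $9,430 + $11,180 = $20,610.

Haddad: $28,450 · Delacroix: $25,410 · Vance: $20,610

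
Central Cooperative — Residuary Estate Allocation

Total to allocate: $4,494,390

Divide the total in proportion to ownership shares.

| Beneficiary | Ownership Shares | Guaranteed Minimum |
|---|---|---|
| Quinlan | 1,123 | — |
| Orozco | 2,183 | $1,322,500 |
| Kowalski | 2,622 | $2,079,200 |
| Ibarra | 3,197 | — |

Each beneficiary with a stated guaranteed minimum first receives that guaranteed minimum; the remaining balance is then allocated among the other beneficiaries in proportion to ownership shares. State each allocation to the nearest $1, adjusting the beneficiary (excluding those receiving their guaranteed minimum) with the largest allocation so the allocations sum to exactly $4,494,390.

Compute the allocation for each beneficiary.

Minimums first: Orozco $1,322,500; Kowalski $2,079,200. Balance $1,092,690.
Balance split over remaining ownership shares 4,320: Quinlan 284,048.81 → $284,049; Ibarra 808,641.19 → $808,641.

Quinlan: $284,049; Orozco: $1,322,500; Kowalski: $2,079,200; Ibarra: $808,641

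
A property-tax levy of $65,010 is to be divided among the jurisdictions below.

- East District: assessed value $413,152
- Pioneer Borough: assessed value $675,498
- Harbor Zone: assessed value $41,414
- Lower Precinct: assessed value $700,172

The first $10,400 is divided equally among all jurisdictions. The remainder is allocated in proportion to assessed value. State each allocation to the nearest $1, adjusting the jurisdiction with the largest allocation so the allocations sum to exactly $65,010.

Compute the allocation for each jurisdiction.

East District: $14,927 | Pioneer Borough: $22,755 | Harbor Zone: $3,836 | Lower Precinct: $23,492

Equal tier: $10,400 ÷ 4 = $2,600 apiece.
Remainder $54,610 by assessed value (total 1,830,236): East District 12,327.498 → $12,327; Pioneer Borough 20,155.29 → $20,155; Harbor Zone 1,235.70 → $1,236; Lower Precinct 20,891.51 → $20,892.
Totals: East District $2,600 + $12,327 = $14,927; Pioneer Borough $2,600 + $20,155 = $22,755; Harbor Zone $2,600 + $1,236 = $3,836; Lower Precinct $2,600 + $20,892 = $23,492.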